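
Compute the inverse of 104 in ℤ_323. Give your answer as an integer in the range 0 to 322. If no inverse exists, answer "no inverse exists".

264

gcd(323, 104) by repeated division:
323 = 3×104 + 11
104 = 9×11 + 5
11 = 2×5 + 1
5 = 5×1 + 0
The gcd is 1. Working backward:
1 = 11 − 2·5
1 = −2·104 + 19·11
1 = 19·323 − 59·104
So 104·(-59) ≡ 1 (mod 323), and -59 ≡ 264 (mod 323).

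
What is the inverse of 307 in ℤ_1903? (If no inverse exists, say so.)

gcd(1903, 307) by repeated division:
1903 = 6*307 + 61
307 = 5*61 + 2
61 = 30*2 + 1
2 = 2*1 + 0
gcd = 1, so the inverse exists. Back-substitute:
1 = 61 − 30·2
1 = −30·307 + 151·61
1 = 151·1903 − 936·307
Thus 307·(-936) ≡ 1 (mod 1903); reducing, -936 mod 1903 = 967.

967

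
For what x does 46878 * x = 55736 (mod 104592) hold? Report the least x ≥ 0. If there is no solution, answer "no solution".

no solution

gcd(46878, 104592):
104592 = 2×46878 + 10836
46878 = 4×10836 + 3534
10836 = 3×3534 + 234
3534 = 15×234 + 24
234 = 9×24 + 18
24 = 1×18 + 6
18 = 3×6 + 0
gcd = 6, but 6 ∤ 55736, so the congruence has no solution.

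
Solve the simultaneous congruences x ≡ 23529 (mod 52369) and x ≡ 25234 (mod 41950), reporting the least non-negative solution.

696269384

Write x = 23529 + 52369·k. Then 52369·k ≡ 25234 − 23529 ≡ 1705 (mod 41950).
Need 52369⁻¹ mod 41950. Extended Euclid on (41950, 10419):
41950 = 4·10419 + 274
10419 = 38·274 + 7
274 = 39·7 + 1
7 = 7·1 + 0
Back-substitute:
1 = 274 − 39·7
1 = −39·10419 + 1483·274
1 = 1483·41950 − 5971·10419
52369⁻¹ ≡ 35979 (mod 41950), so k ≡ 35979·1705 ≡ 13295 (mod 41950).
x = 23529 + 52369·13295 = 696269384.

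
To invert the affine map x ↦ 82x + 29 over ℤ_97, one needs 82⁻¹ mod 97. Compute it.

Extended Euclidean algorithm:
97 = 1·82 + 15
82 = 5·15 + 7
15 = 2·7 + 1
7 = 7·1 + 0
Since gcd(82, 97) = 1, back-substitute to write 1 as a combination:
1 = 15 − 2·7
1 = −2·82 + 11·15
1 = 11·97 − 13·82
So 82·(-13) ≡ 1 (mod 97), and -13 ≡ 84 (mod 97).

84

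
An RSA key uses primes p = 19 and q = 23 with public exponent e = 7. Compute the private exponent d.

φ(n) = (p−1)(q−1) = 18·22 = 396.
Need d with 7·d ≡ 1 (mod 396). Apply the extended Euclidean algorithm:
396 = 56×7 + 4
7 = 1×4 + 3
4 = 1×3 + 1
3 = 3×1 + 0
Back-substitute:
1 = 4 − 3
1 = −7 + 2·4
1 = 2·396 − 113·7
So 7·(-113) ≡ 1 (mod 396), hence d ≡ -113 ≡ 283 (mod 396).

283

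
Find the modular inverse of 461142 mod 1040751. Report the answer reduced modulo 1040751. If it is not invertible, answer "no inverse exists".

no inverse exists

Compute gcd(461142, 1040751):
1040751 = 2*461142 + 118467
461142 = 3*118467 + 105741
118467 = 1*105741 + 12726
105741 = 8*12726 + 3933
12726 = 3*3933 + 927
3933 = 4*927 + 225
927 = 4*225 + 27
225 = 8*27 + 9
27 = 3*9 + 0
gcd(461142, 1040751) = 9 ≠ 1, so 461142 has no multiplicative inverse modulo 1040751.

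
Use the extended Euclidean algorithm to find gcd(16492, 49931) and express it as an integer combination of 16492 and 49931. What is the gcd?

Repeated division:
49931 = 3*16492 + 455
16492 = 36*455 + 112
455 = 4*112 + 7
112 = 16*7 + 0
gcd(16492, 49931) = 7.
Working backward:
7 = 455 − 4·112
7 = −4·16492 + 145·455
7 = 145·49931 − 439·16492
So 7 = (145)·49931 + (-439)·16492.

7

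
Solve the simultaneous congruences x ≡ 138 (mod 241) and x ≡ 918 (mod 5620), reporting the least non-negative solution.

Write x = 138 + 241·k. Then 241·k ≡ 918 − 138 ≡ 780 (mod 5620).
Need 241⁻¹ mod 5620. Extended Euclid on (5620, 241):
5620 = 23·241 + 77
241 = 3·77 + 10
77 = 7·10 + 7
10 = 1·7 + 3
7 = 2·3 + 1
3 = 3·1 + 0
Back-substitute:
1 = 7 − 2·3
1 = −2·10 + 3·7
1 = 3·77 − 23·10
1 = −23·241 + 72·77
1 = 72·5620 − 1679·241
241⁻¹ ≡ 3941 (mod 5620), so k ≡ 3941·780 ≡ 5460 (mod 5620).
x = 138 + 241·5460 = 1315998.

1315998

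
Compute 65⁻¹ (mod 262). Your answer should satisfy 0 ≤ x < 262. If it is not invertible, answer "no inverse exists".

Run Euclid on (262, 65):
262 = 4*65 + 2
65 = 32*2 + 1
2 = 2*1 + 0
gcd = 1, so the inverse exists. Back-substitute:
1 = 65 − 32·2
1 = −32·262 + 129·65
So 65·129 ≡ 1 (mod 262).

129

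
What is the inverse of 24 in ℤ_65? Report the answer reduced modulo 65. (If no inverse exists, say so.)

Run Euclid on (65, 24):
65 = 2*24 + 17
24 = 1*17 + 7
17 = 2*7 + 3
7 = 2*3 + 1
3 = 3*1 + 0
Since gcd(24, 65) = 1, back-substitute to write 1 as a combination:
1 = 7 − 2·3
1 = −2·17 + 5·7
1 = 5·24 − 7·17
1 = −7·65 + 19·24
So 24·19 ≡ 1 (mod 65).

19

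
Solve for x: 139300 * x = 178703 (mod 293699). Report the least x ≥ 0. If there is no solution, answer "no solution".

First find gcd(139300, 293699):
293699 = 2*139300 + 15099
139300 = 9*15099 + 3409
15099 = 4*3409 + 1463
3409 = 2*1463 + 483
1463 = 3*483 + 14
483 = 34*14 + 7
14 = 2*7 + 0
gcd = 7 and 7 | 178703, so solutions exist. Divide through by 7: 19900x ≡ 25529 (mod 41957).
Now find 19900⁻¹ mod 41957:
41957 = 2*19900 + 2157
19900 = 9*2157 + 487
2157 = 4*487 + 209
487 = 2*209 + 69
209 = 3*69 + 2
69 = 34*2 + 1
2 = 2*1 + 0
Back-substitute:
1 = 69 − 34·2
1 = −34·209 + 103·69
1 = 103·487 − 240·209
1 = −240·2157 + 1063·487
1 = 1063·19900 − 9807·2157
1 = −9807·41957 + 20677·19900
So 19900⁻¹ ≡ 20677 (mod 41957).
Then x ≡ 20677·25529 ≡ 2116 (mod 41957); the smallest non-negative solution is x = 2116.

2116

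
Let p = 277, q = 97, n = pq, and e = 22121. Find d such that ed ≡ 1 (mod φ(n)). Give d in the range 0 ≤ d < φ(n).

φ(n) = (p−1)(q−1) = 276·96 = 26496.
Need d with 22121·d ≡ 1 (mod 26496). Apply the extended Euclidean algorithm:
26496 = 1*22121 + 4375
22121 = 5*4375 + 246
4375 = 17*246 + 193
246 = 1*193 + 53
193 = 3*53 + 34
53 = 1*34 + 19
34 = 1*19 + 15
19 = 1*15 + 4
15 = 3*4 + 3
4 = 1*3 + 1
3 = 3*1 + 0
Back-substitute:
1 = 4 − 3
1 = −15 + 4·4
1 = 4·19 − 5·15
1 = −5·34 + 9·19
1 = 9·53 − 14·34
1 = −14·193 + 51·53
1 = 51·246 − 65·193
1 = −65·4375 + 1156·246
1 = 1156·22121 − 5845·4375
1 = −5845·26496 + 7001·22121
So 22121·7001 ≡ 1 (mod 26496), hence d = 7001.

7001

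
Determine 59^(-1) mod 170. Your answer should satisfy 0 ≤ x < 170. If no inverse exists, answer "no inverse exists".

Extended Euclidean algorithm:
170 = 2*59 + 52
59 = 1*52 + 7
52 = 7*7 + 3
7 = 2*3 + 1
3 = 3*1 + 0
gcd = 1, so the inverse exists. Back-substitute:
1 = 7 − 2·3
1 = −2·52 + 15·7
1 = 15·59 − 17·52
1 = −17·170 + 49·59
So 59·49 ≡ 1 (mod 170).

49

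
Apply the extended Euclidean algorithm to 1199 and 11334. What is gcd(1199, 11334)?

1

Euclidean algorithm:
11334 = 9*1199 + 543
1199 = 2*543 + 113
543 = 4*113 + 91
113 = 1*91 + 22
91 = 4*22 + 3
22 = 7*3 + 1
3 = 3*1 + 0
gcd(1199, 11334) = 1.
Working backward:
1 = 22 − 7·3
1 = −7·91 + 29·22
1 = 29·113 − 36·91
1 = −36·543 + 173·113
1 = 173·1199 − 382·543
1 = −382·11334 + 3611·1199
So 1 = (-382)·11334 + (3611)·1199.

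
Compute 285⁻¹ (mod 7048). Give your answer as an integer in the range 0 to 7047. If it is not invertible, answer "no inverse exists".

gcd(7048, 285) by repeated division:
7048 = 24*285 + 208
285 = 1*208 + 77
208 = 2*77 + 54
77 = 1*54 + 23
54 = 2*23 + 8
23 = 2*8 + 7
8 = 1*7 + 1
7 = 7*1 + 0
The gcd is 1. Working backward:
1 = 8 − 7
1 = −23 + 3·8
1 = 3·54 − 7·23
1 = −7·77 + 10·54
1 = 10·208 − 27·77
1 = −27·285 + 37·208
1 = 37·7048 − 915·285
Hence 285⁻¹ ≡ -915 ≡ 6133 (mod 7048).

6133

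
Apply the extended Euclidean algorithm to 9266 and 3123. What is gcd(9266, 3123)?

1

Apply Euclid's algorithm to 9266 and 3123:
9266 = 2*3123 + 3020
3123 = 1*3020 + 103
3020 = 29*103 + 33
103 = 3*33 + 4
33 = 8*4 + 1
4 = 4*1 + 0
gcd(9266, 3123) = 1.
Working backward:
1 = 33 − 8·4
1 = −8·103 + 25·33
1 = 25·3020 − 733·103
1 = −733·3123 + 758·3020
1 = 758·9266 − 2249·3123
So 1 = (758)·9266 + (-2249)·3123.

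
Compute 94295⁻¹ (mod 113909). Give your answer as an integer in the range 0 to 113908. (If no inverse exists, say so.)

Apply the Euclidean algorithm to 113909 and 94295:
113909 = 1×94295 + 19614
94295 = 4×19614 + 15839
19614 = 1×15839 + 3775
15839 = 4×3775 + 739
3775 = 5×739 + 80
739 = 9×80 + 19
80 = 4×19 + 4
19 = 4×4 + 3
4 = 1×3 + 1
3 = 3×1 + 0
The gcd is 1. Working backward:
1 = 4 − 3
1 = −19 + 5·4
1 = 5·80 − 21·19
1 = −21·739 + 194·80
1 = 194·3775 − 991·739
1 = −991·15839 + 4158·3775
1 = 4158·19614 − 5149·15839
1 = −5149·94295 + 24754·19614
1 = 24754·113909 − 29903·94295
So 94295·(-29903) ≡ 1 (mod 113909), and -29903 ≡ 84006 (mod 113909).

84006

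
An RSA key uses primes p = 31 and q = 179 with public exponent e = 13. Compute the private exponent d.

3697

φ(n) = (p−1)(q−1) = 30·178 = 5340.
Need d with 13·d ≡ 1 (mod 5340). Apply the extended Euclidean algorithm:
5340 = 410*13 + 10
13 = 1*10 + 3
10 = 3*3 + 1
3 = 3*1 + 0
Back-substitute:
1 = 10 − 3·3
1 = −3·13 + 4·10
1 = 4·5340 − 1643·13
So 13·(-1643) ≡ 1 (mod 5340), hence d ≡ -1643 ≡ 3697 (mod 5340).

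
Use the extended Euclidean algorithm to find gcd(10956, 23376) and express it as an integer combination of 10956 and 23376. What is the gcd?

Euclidean algorithm:
23376 = 2*10956 + 1464
10956 = 7*1464 + 708
1464 = 2*708 + 48
708 = 14*48 + 36
48 = 1*36 + 12
36 = 3*12 + 0
gcd(10956, 23376) = 12.
Working backward:
12 = 48 − 36
12 = −708 + 15·48
12 = 15·1464 − 31·708
12 = −31·10956 + 232·1464
12 = 232·23376 − 495·10956
So 12 = (232)·23376 + (-495)·10956.

12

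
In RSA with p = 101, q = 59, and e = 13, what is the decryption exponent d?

φ(n) = (p−1)(q−1) = 100·58 = 5800.
Need d with 13·d ≡ 1 (mod 5800). Apply the extended Euclidean algorithm:
5800 = 446×13 + 2
13 = 6×2 + 1
2 = 2×1 + 0
Back-substitute:
1 = 13 − 6·2
1 = −6·5800 + 2677·13
So 13·2677 ≡ 1 (mod 5800), hence d = 2677.

2677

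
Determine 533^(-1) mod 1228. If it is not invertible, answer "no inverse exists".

993

Apply the Euclidean algorithm to 1228 and 533:
1228 = 2×533 + 162
533 = 3×162 + 47
162 = 3×47 + 21
47 = 2×21 + 5
21 = 4×5 + 1
5 = 5×1 + 0
Since gcd(533, 1228) = 1, back-substitute to write 1 as a combination:
1 = 21 − 4·5
1 = −4·47 + 9·21
1 = 9·162 − 31·47
1 = −31·533 + 102·162
1 = 102·1228 − 235·533
Hence 533⁻¹ ≡ -235 ≡ 993 (mod 1228).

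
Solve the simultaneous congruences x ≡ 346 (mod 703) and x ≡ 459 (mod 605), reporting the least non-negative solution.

Write x = 346 + 703·k. Then 703·k ≡ 459 − 346 ≡ 113 (mod 605).
Need 703⁻¹ mod 605. Extended Euclid on (605, 98):
605 = 6×98 + 17
98 = 5×17 + 13
17 = 1×13 + 4
13 = 3×4 + 1
4 = 4×1 + 0
Back-substitute:
1 = 13 − 3·4
1 = −3·17 + 4·13
1 = 4·98 − 23·17
1 = −23·605 + 142·98
703⁻¹ ≡ 142 (mod 605), so k ≡ 142·113 ≡ 316 (mod 605).
x = 346 + 703·316 = 222494.

222494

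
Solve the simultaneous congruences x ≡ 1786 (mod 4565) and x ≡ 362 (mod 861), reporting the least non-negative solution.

Write x = 1786 + 4565·k. Then 4565·k ≡ 362 − 1786 ≡ 298 (mod 861).
Need 4565⁻¹ mod 861. Extended Euclid on (861, 260):
861 = 3*260 + 81
260 = 3*81 + 17
81 = 4*17 + 13
17 = 1*13 + 4
13 = 3*4 + 1
4 = 4*1 + 0
Back-substitute:
1 = 13 − 3·4
1 = −3·17 + 4·13
1 = 4·81 − 19·17
1 = −19·260 + 61·81
1 = 61·861 − 202·260
4565⁻¹ ≡ 659 (mod 861), so k ≡ 659·298 ≡ 74 (mod 861).
x = 1786 + 4565·74 = 339596.

339596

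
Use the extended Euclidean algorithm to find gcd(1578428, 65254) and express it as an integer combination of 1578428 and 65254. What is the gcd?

Repeated division:
1578428 = 24·65254 + 12332
65254 = 5·12332 + 3594
12332 = 3·3594 + 1550
3594 = 2·1550 + 494
1550 = 3·494 + 68
494 = 7·68 + 18
68 = 3·18 + 14
18 = 1·14 + 4
14 = 3·4 + 2
4 = 2·2 + 0
gcd(1578428, 65254) = 2.
Working backward:
2 = 14 − 3·4
2 = −3·18 + 4·14
2 = 4·68 − 15·18
2 = −15·494 + 109·68
2 = 109·1550 − 342·494
2 = −342·3594 + 793·1550
2 = 793·12332 − 2721·3594
2 = −2721·65254 + 14398·12332
2 = 14398·1578428 − 348273·65254
So 2 = (14398)·1578428 + (-348273)·65254.

2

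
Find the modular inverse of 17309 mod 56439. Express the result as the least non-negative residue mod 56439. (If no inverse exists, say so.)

42692

Apply the Euclidean algorithm to 56439 and 17309:
56439 = 3×17309 + 4512
17309 = 3×4512 + 3773
4512 = 1×3773 + 739
3773 = 5×739 + 78
739 = 9×78 + 37
78 = 2×37 + 4
37 = 9×4 + 1
4 = 4×1 + 0
Since gcd(17309, 56439) = 1, back-substitute to write 1 as a combination:
1 = 37 − 9·4
1 = −9·78 + 19·37
1 = 19·739 − 180·78
1 = −180·3773 + 919·739
1 = 919·4512 − 1099·3773
1 = −1099·17309 + 4216·4512
1 = 4216·56439 − 13747·17309
Hence 17309⁻¹ ≡ -13747 ≡ 42692 (mod 56439).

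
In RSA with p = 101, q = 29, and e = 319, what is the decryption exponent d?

φ(n) = (p−1)(q−1) = 100·28 = 2800.
Need d with 319·d ≡ 1 (mod 2800). Apply the extended Euclidean algorithm:
2800 = 8·319 + 248
319 = 1·248 + 71
248 = 3·71 + 35
71 = 2·35 + 1
35 = 35·1 + 0
Back-substitute:
1 = 71 − 2·35
1 = −2·248 + 7·71
1 = 7·319 − 9·248
1 = −9·2800 + 79·319
So 319·79 ≡ 1 (mod 2800), hence d = 79.

79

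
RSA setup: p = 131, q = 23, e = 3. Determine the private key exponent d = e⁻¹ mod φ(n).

1907

φ(n) = (p−1)(q−1) = 130·22 = 2860.
Need d with 3·d ≡ 1 (mod 2860). Apply the extended Euclidean algorithm:
2860 = 953*3 + 1
3 = 3*1 + 0
Back-substitute:
1 = 2860 − 953·3
So 3·(-953) ≡ 1 (mod 2860), hence d ≡ -953 ≡ 1907 (mod 2860).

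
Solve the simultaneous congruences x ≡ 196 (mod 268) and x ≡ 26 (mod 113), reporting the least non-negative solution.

10648

Write x = 196 + 268·k. Then 268·k ≡ 26 − 196 ≡ 56 (mod 113).
Need 268⁻¹ mod 113. Extended Euclid on (113, 42):
113 = 2×42 + 29
42 = 1×29 + 13
29 = 2×13 + 3
13 = 4×3 + 1
3 = 3×1 + 0
Back-substitute:
1 = 13 − 4·3
1 = −4·29 + 9·13
1 = 9·42 − 13·29
1 = −13·113 + 35·42
268⁻¹ ≡ 35 (mod 113), so k ≡ 35·56 ≡ 39 (mod 113).
x = 196 + 268·39 = 10648.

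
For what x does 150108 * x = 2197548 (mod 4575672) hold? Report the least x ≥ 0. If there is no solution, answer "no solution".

7239

First find gcd(150108, 4575672):
4575672 = 30*150108 + 72432
150108 = 2*72432 + 5244
72432 = 13*5244 + 4260
5244 = 1*4260 + 984
4260 = 4*984 + 324
984 = 3*324 + 12
324 = 27*12 + 0
gcd = 12 and 12 | 2197548, so solutions exist. Divide through by 12: 12509x ≡ 183129 (mod 381306).
Now find 12509⁻¹ mod 381306:
381306 = 30·12509 + 6036
12509 = 2·6036 + 437
6036 = 13·437 + 355
437 = 1·355 + 82
355 = 4·82 + 27
82 = 3·27 + 1
27 = 27·1 + 0
Back-substitute:
1 = 82 − 3·27
1 = −3·355 + 13·82
1 = 13·437 − 16·355
1 = −16·6036 + 221·437
1 = 221·12509 − 458·6036
1 = −458·381306 + 13961·12509
So 12509⁻¹ ≡ 13961 (mod 381306).
Then x ≡ 13961·183129 ≡ 7239 (mod 381306); the smallest non-negative solution is x = 7239.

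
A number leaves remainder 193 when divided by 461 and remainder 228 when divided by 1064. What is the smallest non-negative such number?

3420

Write x = 193 + 461·k. Then 461·k ≡ 228 − 193 ≡ 35 (mod 1064).
Need 461⁻¹ mod 1064. Extended Euclid on (1064, 461):
1064 = 2*461 + 142
461 = 3*142 + 35
142 = 4*35 + 2
35 = 17*2 + 1
2 = 2*1 + 0
Back-substitute:
1 = 35 − 17·2
1 = −17·142 + 69·35
1 = 69·461 − 224·142
1 = −224·1064 + 517·461
461⁻¹ ≡ 517 (mod 1064), so k ≡ 517·35 ≡ 7 (mod 1064).
x = 193 + 461·7 = 3420.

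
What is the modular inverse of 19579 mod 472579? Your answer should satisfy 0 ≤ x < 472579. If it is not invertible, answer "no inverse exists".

109558

Run Euclid on (472579, 19579):
472579 = 24·19579 + 2683
19579 = 7·2683 + 798
2683 = 3·798 + 289
798 = 2·289 + 220
289 = 1·220 + 69
220 = 3·69 + 13
69 = 5·13 + 4
13 = 3·4 + 1
4 = 4·1 + 0
gcd = 1, so the inverse exists. Back-substitute:
1 = 13 − 3·4
1 = −3·69 + 16·13
1 = 16·220 − 51·69
1 = −51·289 + 67·220
1 = 67·798 − 185·289
1 = −185·2683 + 622·798
1 = 622·19579 − 4539·2683
1 = −4539·472579 + 109558·19579
So 19579·109558 ≡ 1 (mod 472579).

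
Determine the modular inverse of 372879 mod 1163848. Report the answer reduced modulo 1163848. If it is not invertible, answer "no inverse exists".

Apply the Euclidean algorithm to 1163848 and 372879:
1163848 = 3·372879 + 45211
372879 = 8·45211 + 11191
45211 = 4·11191 + 447
11191 = 25·447 + 16
447 = 27·16 + 15
16 = 1·15 + 1
15 = 15·1 + 0
gcd = 1, so the inverse exists. Back-substitute:
1 = 16 − 15
1 = −447 + 28·16
1 = 28·11191 − 701·447
1 = −701·45211 + 2832·11191
1 = 2832·372879 − 23357·45211
1 = −23357·1163848 + 72903·372879
So 372879·72903 ≡ 1 (mod 1163848).

72903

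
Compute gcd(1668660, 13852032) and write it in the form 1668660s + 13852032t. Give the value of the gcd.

12

Apply Euclid's algorithm to 13852032 and 1668660:
13852032 = 8·1668660 + 502752
1668660 = 3·502752 + 160404
502752 = 3·160404 + 21540
160404 = 7·21540 + 9624
21540 = 2·9624 + 2292
9624 = 4·2292 + 456
2292 = 5·456 + 12
456 = 38·12 + 0
gcd(1668660, 13852032) = 12.
Back-substituting:
12 = 2292 − 5·456
12 = −5·9624 + 21·2292
12 = 21·21540 − 47·9624
12 = −47·160404 + 350·21540
12 = 350·502752 − 1097·160404
12 = −1097·1668660 + 3641·502752
12 = 3641·13852032 − 30225·1668660
So 12 = (3641)·13852032 + (-30225)·1668660.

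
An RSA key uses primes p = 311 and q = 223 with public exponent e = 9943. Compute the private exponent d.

29167

φ(n) = (p−1)(q−1) = 310·222 = 68820.
Need d with 9943·d ≡ 1 (mod 68820). Apply the extended Euclidean algorithm:
68820 = 6·9943 + 9162
9943 = 1·9162 + 781
9162 = 11·781 + 571
781 = 1·571 + 210
571 = 2·210 + 151
210 = 1·151 + 59
151 = 2·59 + 33
59 = 1·33 + 26
33 = 1·26 + 7
26 = 3·7 + 5
7 = 1·5 + 2
5 = 2·2 + 1
2 = 2·1 + 0
Back-substitute:
1 = 5 − 2·2
1 = −2·7 + 3·5
1 = 3·26 − 11·7
1 = −11·33 + 14·26
1 = 14·59 − 25·33
1 = −25·151 + 64·59
1 = 64·210 − 89·151
1 = −89·571 + 242·210
1 = 242·781 − 331·571
1 = −331·9162 + 3883·781
1 = 3883·9943 − 4214·9162
1 = −4214·68820 + 29167·9943
So 9943·29167 ≡ 1 (mod 68820), hence d = 29167.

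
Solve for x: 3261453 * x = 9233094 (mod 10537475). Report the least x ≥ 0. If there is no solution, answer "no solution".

154573

First find gcd(3261453, 10537475):
10537475 = 3·3261453 + 753116
3261453 = 4·753116 + 248989
753116 = 3·248989 + 6149
248989 = 40·6149 + 3029
6149 = 2·3029 + 91
3029 = 33·91 + 26
91 = 3·26 + 13
26 = 2·13 + 0
gcd = 13 and 13 | 9233094, so solutions exist. Divide through by 13: 250881x ≡ 710238 (mod 810575).
Now find 250881⁻¹ mod 810575:
810575 = 3·250881 + 57932
250881 = 4·57932 + 19153
57932 = 3·19153 + 473
19153 = 40·473 + 233
473 = 2·233 + 7
233 = 33·7 + 2
7 = 3·2 + 1
2 = 2·1 + 0
Back-substitute:
1 = 7 − 3·2
1 = −3·233 + 100·7
1 = 100·473 − 203·233
1 = −203·19153 + 8220·473
1 = 8220·57932 − 24863·19153
1 = −24863·250881 + 107672·57932
1 = 107672·810575 − 347879·250881
So 250881·(-347879) ≡ 1 (mod 810575), i.e. 250881⁻¹ ≡ 462696.
Then x ≡ 462696·710238 ≡ 154573 (mod 810575); the smallest non-negative solution is x = 154573.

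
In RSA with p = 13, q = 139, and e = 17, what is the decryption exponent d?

φ(n) = (p−1)(q−1) = 12·138 = 1656.
Need d with 17·d ≡ 1 (mod 1656). Apply the extended Euclidean algorithm:
1656 = 97×17 + 7
17 = 2×7 + 3
7 = 2×3 + 1
3 = 3×1 + 0
Back-substitute:
1 = 7 − 2·3
1 = −2·17 + 5·7
1 = 5·1656 − 487·17
So 17·(-487) ≡ 1 (mod 1656), hence d ≡ -487 ≡ 1169 (mod 1656).

1169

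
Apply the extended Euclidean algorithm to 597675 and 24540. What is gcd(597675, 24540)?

15

Repeated division:
597675 = 24·24540 + 8715
24540 = 2·8715 + 7110
8715 = 1·7110 + 1605
7110 = 4·1605 + 690
1605 = 2·690 + 225
690 = 3·225 + 15
225 = 15·15 + 0
gcd(597675, 24540) = 15.
Express as a combination:
15 = 690 − 3·225
15 = −3·1605 + 7·690
15 = 7·7110 − 31·1605
15 = −31·8715 + 38·7110
15 = 38·24540 − 107·8715
15 = −107·597675 + 2606·24540
So 15 = (-107)·597675 + (2606)·24540.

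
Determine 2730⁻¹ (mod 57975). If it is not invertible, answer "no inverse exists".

Euclidean algorithm on 57975, 2730:
57975 = 21×2730 + 645
2730 = 4×645 + 150
645 = 4×150 + 45
150 = 3×45 + 15
45 = 3×15 + 0
Since gcd = 15 > 1, 2730 is not a unit mod 57975.

no inverse exists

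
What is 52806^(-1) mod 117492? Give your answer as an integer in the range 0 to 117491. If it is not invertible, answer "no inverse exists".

Euclidean algorithm on 117492, 52806:
117492 = 2×52806 + 11880
52806 = 4×11880 + 5286
11880 = 2×5286 + 1308
5286 = 4×1308 + 54
1308 = 24×54 + 12
54 = 4×12 + 6
12 = 2×6 + 0
gcd(52806, 117492) = 6 ≠ 1, so 52806 has no multiplicative inverse modulo 117492.

no inverse exists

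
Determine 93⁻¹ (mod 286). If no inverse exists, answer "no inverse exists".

163

gcd(286, 93) by repeated division:
286 = 3*93 + 7
93 = 13*7 + 2
7 = 3*2 + 1
2 = 2*1 + 0
Since gcd(93, 286) = 1, back-substitute to write 1 as a combination:
1 = 7 − 3·2
1 = −3·93 + 40·7
1 = 40·286 − 123·93
So 93·(-123) ≡ 1 (mod 286), and -123 ≡ 163 (mod 286).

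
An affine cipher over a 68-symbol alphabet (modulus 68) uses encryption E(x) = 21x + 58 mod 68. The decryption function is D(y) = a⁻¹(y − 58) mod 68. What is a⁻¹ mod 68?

13

gcd(68, 21) by repeated division:
68 = 3×21 + 5
21 = 4×5 + 1
5 = 5×1 + 0
Since gcd(21, 68) = 1, back-substitute to write 1 as a combination:
1 = 21 − 4·5
1 = −4·68 + 13·21
So 21·13 ≡ 1 (mod 68).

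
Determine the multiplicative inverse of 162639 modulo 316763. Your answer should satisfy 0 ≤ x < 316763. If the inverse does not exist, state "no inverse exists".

Extended Euclidean algorithm:
316763 = 1*162639 + 154124
162639 = 1*154124 + 8515
154124 = 18*8515 + 854
8515 = 9*854 + 829
854 = 1*829 + 25
829 = 33*25 + 4
25 = 6*4 + 1
4 = 4*1 + 0
Since gcd(162639, 316763) = 1, back-substitute to write 1 as a combination:
1 = 25 − 6·4
1 = −6·829 + 199·25
1 = 199·854 − 205·829
1 = −205·8515 + 2044·854
1 = 2044·154124 − 36997·8515
1 = −36997·162639 + 39041·154124
1 = 39041·316763 − 76038·162639
Hence 162639⁻¹ ≡ -76038 ≡ 240725 (mod 316763).

240725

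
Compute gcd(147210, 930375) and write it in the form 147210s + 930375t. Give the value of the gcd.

15

Euclidean algorithm:
930375 = 6*147210 + 47115
147210 = 3*47115 + 5865
47115 = 8*5865 + 195
5865 = 30*195 + 15
195 = 13*15 + 0
gcd(147210, 930375) = 15.
Back-substituting:
15 = 5865 − 30·195
15 = −30·47115 + 241·5865
15 = 241·147210 − 753·47115
15 = −753·930375 + 4759·147210
So 15 = (-753)·930375 + (4759)·147210.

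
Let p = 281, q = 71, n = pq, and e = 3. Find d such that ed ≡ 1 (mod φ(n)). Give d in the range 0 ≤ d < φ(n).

φ(n) = (p−1)(q−1) = 280·70 = 19600.
Need d with 3·d ≡ 1 (mod 19600). Apply the extended Euclidean algorithm:
19600 = 6533×3 + 1
3 = 3×1 + 0
Back-substitute:
1 = 19600 − 6533·3
So 3·(-6533) ≡ 1 (mod 19600), hence d ≡ -6533 ≡ 13067 (mod 19600).

13067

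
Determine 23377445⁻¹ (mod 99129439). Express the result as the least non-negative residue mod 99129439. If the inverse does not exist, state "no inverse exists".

85210539

Apply the Euclidean algorithm to 99129439 and 23377445:
99129439 = 4*23377445 + 5619659
23377445 = 4*5619659 + 898809
5619659 = 6*898809 + 226805
898809 = 3*226805 + 218394
226805 = 1*218394 + 8411
218394 = 25*8411 + 8119
8411 = 1*8119 + 292
8119 = 27*292 + 235
292 = 1*235 + 57
235 = 4*57 + 7
57 = 8*7 + 1
7 = 7*1 + 0
Since gcd(23377445, 99129439) = 1, back-substitute to write 1 as a combination:
1 = 57 − 8·7
1 = −8·235 + 33·57
1 = 33·292 − 41·235
1 = −41·8119 + 1140·292
1 = 1140·8411 − 1181·8119
1 = −1181·218394 + 30665·8411
1 = 30665·226805 − 31846·218394
1 = −31846·898809 + 126203·226805
1 = 126203·5619659 − 789064·898809
1 = −789064·23377445 + 3282459·5619659
1 = 3282459·99129439 − 13918900·23377445
Thus 23377445·(-13918900) ≡ 1 (mod 99129439); reducing, -13918900 mod 99129439 = 85210539.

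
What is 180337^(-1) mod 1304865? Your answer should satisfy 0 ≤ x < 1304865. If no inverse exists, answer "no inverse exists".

Apply the Euclidean algorithm to 1304865 and 180337:
1304865 = 7·180337 + 42506
180337 = 4·42506 + 10313
42506 = 4·10313 + 1254
10313 = 8·1254 + 281
1254 = 4·281 + 130
281 = 2·130 + 21
130 = 6·21 + 4
21 = 5·4 + 1
4 = 4·1 + 0
Since gcd(180337, 1304865) = 1, back-substitute to write 1 as a combination:
1 = 21 − 5·4
1 = −5·130 + 31·21
1 = 31·281 − 67·130
1 = −67·1254 + 299·281
1 = 299·10313 − 2459·1254
1 = −2459·42506 + 10135·10313
1 = 10135·180337 − 42999·42506
1 = −42999·1304865 + 311128·180337
So 180337·311128 ≡ 1 (mod 1304865).

311128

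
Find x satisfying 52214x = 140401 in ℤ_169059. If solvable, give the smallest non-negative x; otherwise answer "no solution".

First find gcd(52214, 169059):
169059 = 3*52214 + 12417
52214 = 4*12417 + 2546
12417 = 4*2546 + 2233
2546 = 1*2233 + 313
2233 = 7*313 + 42
313 = 7*42 + 19
42 = 2*19 + 4
19 = 4*4 + 3
4 = 1*3 + 1
3 = 3*1 + 0
gcd = 1, so a unique solution mod 169059 exists.
Back-substitute for the Bézout coefficients:
1 = 4 − 3
1 = −19 + 5·4
1 = 5·42 − 11·19
1 = −11·313 + 82·42
1 = 82·2233 − 585·313
1 = −585·2546 + 667·2233
1 = 667·12417 − 3253·2546
1 = −3253·52214 + 13679·12417
1 = 13679·169059 − 44290·52214
So 52214·(-44290) ≡ 1 (mod 169059), giving 52214⁻¹ ≡ 124769.
x ≡ 52214⁻¹·140401 ≡ 124769·140401 ≡ 136907 (mod 169059).

136907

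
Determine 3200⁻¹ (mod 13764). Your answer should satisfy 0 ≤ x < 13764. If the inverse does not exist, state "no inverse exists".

Compute gcd(3200, 13764):
13764 = 4×3200 + 964
3200 = 3×964 + 308
964 = 3×308 + 40
308 = 7×40 + 28
40 = 1×28 + 12
28 = 2×12 + 4
12 = 3×4 + 0
gcd(3200, 13764) = 4 ≠ 1, so 3200 has no multiplicative inverse modulo 13764.

no inverse exists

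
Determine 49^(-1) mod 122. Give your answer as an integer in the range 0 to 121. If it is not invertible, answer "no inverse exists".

Run Euclid on (122, 49):
122 = 2*49 + 24
49 = 2*24 + 1
24 = 24*1 + 0
Since gcd(49, 122) = 1, back-substitute to write 1 as a combination:
1 = 49 − 2·24
1 = −2·122 + 5·49
So 49·5 ≡ 1 (mod 122).

5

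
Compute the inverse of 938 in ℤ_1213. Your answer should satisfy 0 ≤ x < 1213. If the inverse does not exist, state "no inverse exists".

891

Run Euclid on (1213, 938):
1213 = 1·938 + 275
938 = 3·275 + 113
275 = 2·113 + 49
113 = 2·49 + 15
49 = 3·15 + 4
15 = 3·4 + 3
4 = 1·3 + 1
3 = 3·1 + 0
The gcd is 1. Working backward:
1 = 4 − 3
1 = −15 + 4·4
1 = 4·49 − 13·15
1 = −13·113 + 30·49
1 = 30·275 − 73·113
1 = −73·938 + 249·275
1 = 249·1213 − 322·938
So 938·(-322) ≡ 1 (mod 1213), and -322 ≡ 891 (mod 1213).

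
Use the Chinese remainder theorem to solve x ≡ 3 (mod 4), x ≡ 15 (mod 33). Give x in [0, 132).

Write x = 3 + 4·k. Then 4·k ≡ 15 − 3 ≡ 12 (mod 33).
Need 4⁻¹ mod 33. Extended Euclid on (33, 4):
33 = 8×4 + 1
4 = 4×1 + 0
Back-substitute:
1 = 33 − 8·4
4⁻¹ ≡ 25 (mod 33), so k ≡ 25·12 ≡ 3 (mod 33).
x = 3 + 4·3 = 15.

15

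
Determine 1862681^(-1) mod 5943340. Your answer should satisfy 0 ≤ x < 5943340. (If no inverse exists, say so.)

Run Euclid on (5943340, 1862681):
5943340 = 3×1862681 + 355297
1862681 = 5×355297 + 86196
355297 = 4×86196 + 10513
86196 = 8×10513 + 2092
10513 = 5×2092 + 53
2092 = 39×53 + 25
53 = 2×25 + 3
25 = 8×3 + 1
3 = 3×1 + 0
Since gcd(1862681, 5943340) = 1, back-substitute to write 1 as a combination:
1 = 25 − 8·3
1 = −8·53 + 17·25
1 = 17·2092 − 671·53
1 = −671·10513 + 3372·2092
1 = 3372·86196 − 27647·10513
1 = −27647·355297 + 113960·86196
1 = 113960·1862681 − 597447·355297
1 = −597447·5943340 + 1906301·1862681
So 1862681·1906301 ≡ 1 (mod 5943340).

1906301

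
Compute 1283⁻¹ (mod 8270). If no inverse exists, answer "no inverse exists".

1547

Extended Euclidean algorithm:
8270 = 6×1283 + 572
1283 = 2×572 + 139
572 = 4×139 + 16
139 = 8×16 + 11
16 = 1×11 + 5
11 = 2×5 + 1
5 = 5×1 + 0
gcd = 1, so the inverse exists. Back-substitute:
1 = 11 − 2·5
1 = −2·16 + 3·11
1 = 3·139 − 26·16
1 = −26·572 + 107·139
1 = 107·1283 − 240·572
1 = −240·8270 + 1547·1283
So 1283·1547 ≡ 1 (mod 8270).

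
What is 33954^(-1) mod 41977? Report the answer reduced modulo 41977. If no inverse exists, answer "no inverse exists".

21755

Run Euclid on (41977, 33954):
41977 = 1×33954 + 8023
33954 = 4×8023 + 1862
8023 = 4×1862 + 575
1862 = 3×575 + 137
575 = 4×137 + 27
137 = 5×27 + 2
27 = 13×2 + 1
2 = 2×1 + 0
The gcd is 1. Working backward:
1 = 27 − 13·2
1 = −13·137 + 66·27
1 = 66·575 − 277·137
1 = −277·1862 + 897·575
1 = 897·8023 − 3865·1862
1 = −3865·33954 + 16357·8023
1 = 16357·41977 − 20222·33954
Thus 33954·(-20222) ≡ 1 (mod 41977); reducing, -20222 mod 41977 = 21755.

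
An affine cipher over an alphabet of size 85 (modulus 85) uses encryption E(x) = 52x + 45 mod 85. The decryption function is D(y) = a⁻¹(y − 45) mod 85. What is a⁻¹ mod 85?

Apply the Euclidean algorithm to 85 and 52:
85 = 1*52 + 33
52 = 1*33 + 19
33 = 1*19 + 14
19 = 1*14 + 5
14 = 2*5 + 4
5 = 1*4 + 1
4 = 4*1 + 0
Since gcd(52, 85) = 1, back-substitute to write 1 as a combination:
1 = 5 − 4
1 = −14 + 3·5
1 = 3·19 − 4·14
1 = −4·33 + 7·19
1 = 7·52 − 11·33
1 = −11·85 + 18·52
So 52·18 ≡ 1 (mod 85).

18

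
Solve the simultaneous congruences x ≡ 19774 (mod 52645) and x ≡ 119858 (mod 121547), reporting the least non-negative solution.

Write x = 19774 + 52645·k. Then 52645·k ≡ 119858 − 19774 ≡ 100084 (mod 121547).
Need 52645⁻¹ mod 121547. Extended Euclid on (121547, 52645):
121547 = 2·52645 + 16257
52645 = 3·16257 + 3874
16257 = 4·3874 + 761
3874 = 5·761 + 69
761 = 11·69 + 2
69 = 34·2 + 1
2 = 2·1 + 0
Back-substitute:
1 = 69 − 34·2
1 = −34·761 + 375·69
1 = 375·3874 − 1909·761
1 = −1909·16257 + 8011·3874
1 = 8011·52645 − 25942·16257
1 = −25942·121547 + 59895·52645
52645⁻¹ ≡ 59895 (mod 121547), so k ≡ 59895·100084 ≡ 76234 (mod 121547).
x = 19774 + 52645·76234 = 4013358704.

4013358704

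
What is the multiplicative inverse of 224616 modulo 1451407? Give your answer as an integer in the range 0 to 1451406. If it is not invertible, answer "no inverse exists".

Apply the Euclidean algorithm to 1451407 and 224616:
1451407 = 6×224616 + 103711
224616 = 2×103711 + 17194
103711 = 6×17194 + 547
17194 = 31×547 + 237
547 = 2×237 + 73
237 = 3×73 + 18
73 = 4×18 + 1
18 = 18×1 + 0
The gcd is 1. Working backward:
1 = 73 − 4·18
1 = −4·237 + 13·73
1 = 13·547 − 30·237
1 = −30·17194 + 943·547
1 = 943·103711 − 5688·17194
1 = −5688·224616 + 12319·103711
1 = 12319·1451407 − 79602·224616
Hence 224616⁻¹ ≡ -79602 ≡ 1371805 (mod 1451407).

1371805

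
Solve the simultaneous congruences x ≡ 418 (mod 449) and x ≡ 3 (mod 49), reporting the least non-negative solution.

Write x = 418 + 449·k. Then 449·k ≡ 3 − 418 ≡ 26 (mod 49).
Need 449⁻¹ mod 49. Extended Euclid on (49, 8):
49 = 6*8 + 1
8 = 8*1 + 0
Back-substitute:
1 = 49 − 6·8
449⁻¹ ≡ 43 (mod 49), so k ≡ 43·26 ≡ 40 (mod 49).
x = 418 + 449·40 = 18378.

18378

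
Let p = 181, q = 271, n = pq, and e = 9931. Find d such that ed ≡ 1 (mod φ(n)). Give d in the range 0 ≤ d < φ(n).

φ(n) = (p−1)(q−1) = 180·270 = 48600.
Need d with 9931·d ≡ 1 (mod 48600). Apply the extended Euclidean algorithm:
48600 = 4·9931 + 8876
9931 = 1·8876 + 1055
8876 = 8·1055 + 436
1055 = 2·436 + 183
436 = 2·183 + 70
183 = 2·70 + 43
70 = 1·43 + 27
43 = 1·27 + 16
27 = 1·16 + 11
16 = 1·11 + 5
11 = 2·5 + 1
5 = 5·1 + 0
Back-substitute:
1 = 11 − 2·5
1 = −2·16 + 3·11
1 = 3·27 − 5·16
1 = −5·43 + 8·27
1 = 8·70 − 13·43
1 = −13·183 + 34·70
1 = 34·436 − 81·183
1 = −81·1055 + 196·436
1 = 196·8876 − 1649·1055
1 = −1649·9931 + 1845·8876
1 = 1845·48600 − 9029·9931
So 9931·(-9029) ≡ 1 (mod 48600), hence d ≡ -9029 ≡ 39571 (mod 48600).

39571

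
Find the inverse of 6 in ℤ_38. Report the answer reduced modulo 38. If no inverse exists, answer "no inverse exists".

no inverse exists

Compute gcd(6, 38):
38 = 6*6 + 2
6 = 3*2 + 0
Since gcd = 2 > 1, 6 is not a unit mod 38.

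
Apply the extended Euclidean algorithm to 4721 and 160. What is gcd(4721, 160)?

1

Apply Euclid's algorithm to 4721 and 160:
4721 = 29*160 + 81
160 = 1*81 + 79
81 = 1*79 + 2
79 = 39*2 + 1
2 = 2*1 + 0
gcd(4721, 160) = 1.
Back-substituting:
1 = 79 − 39·2
1 = −39·81 + 40·79
1 = 40·160 − 79·81
1 = −79·4721 + 2331·160
So 1 = (-79)·4721 + (2331)·160.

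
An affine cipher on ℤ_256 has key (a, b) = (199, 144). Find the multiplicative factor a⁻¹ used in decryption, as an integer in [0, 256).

247

Extended Euclidean algorithm:
256 = 1·199 + 57
199 = 3·57 + 28
57 = 2·28 + 1
28 = 28·1 + 0
The gcd is 1. Working backward:
1 = 57 − 2·28
1 = −2·199 + 7·57
1 = 7·256 − 9·199
Thus 199·(-9) ≡ 1 (mod 256); reducing, -9 mod 256 = 247.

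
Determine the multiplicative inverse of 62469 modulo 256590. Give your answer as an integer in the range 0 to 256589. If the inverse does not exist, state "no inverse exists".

no inverse exists

Compute gcd(62469, 256590):
256590 = 4*62469 + 6714
62469 = 9*6714 + 2043
6714 = 3*2043 + 585
2043 = 3*585 + 288
585 = 2*288 + 9
288 = 32*9 + 0
Since gcd = 9 > 1, 62469 is not a unit mod 256590.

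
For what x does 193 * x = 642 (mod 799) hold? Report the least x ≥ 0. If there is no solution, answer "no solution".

First find gcd(193, 799):
799 = 4·193 + 27
193 = 7·27 + 4
27 = 6·4 + 3
4 = 1·3 + 1
3 = 3·1 + 0
gcd = 1, so a unique solution mod 799 exists.
Back-substitute for the Bézout coefficients:
1 = 4 − 3
1 = −27 + 7·4
1 = 7·193 − 50·27
1 = −50·799 + 207·193
So 193·(207) ≡ 1 (mod 799), giving 193⁻¹ ≡ 207.
x ≡ 193⁻¹·642 ≡ 207·642 ≡ 260 (mod 799).

260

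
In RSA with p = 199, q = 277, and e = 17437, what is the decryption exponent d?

φ(n) = (p−1)(q−1) = 198·276 = 54648.
Need d with 17437·d ≡ 1 (mod 54648). Apply the extended Euclidean algorithm:
54648 = 3·17437 + 2337
17437 = 7·2337 + 1078
2337 = 2·1078 + 181
1078 = 5·181 + 173
181 = 1·173 + 8
173 = 21·8 + 5
8 = 1·5 + 3
5 = 1·3 + 2
3 = 1·2 + 1
2 = 2·1 + 0
Back-substitute:
1 = 3 − 2
1 = −5 + 2·3
1 = 2·8 − 3·5
1 = −3·173 + 65·8
1 = 65·181 − 68·173
1 = −68·1078 + 405·181
1 = 405·2337 − 878·1078
1 = −878·17437 + 6551·2337
1 = 6551·54648 − 20531·17437
So 17437·(-20531) ≡ 1 (mod 54648), hence d ≡ -20531 ≡ 34117 (mod 54648).

34117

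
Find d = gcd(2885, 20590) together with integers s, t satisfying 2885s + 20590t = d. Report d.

Apply Euclid's algorithm to 20590 and 2885:
20590 = 7·2885 + 395
2885 = 7·395 + 120
395 = 3·120 + 35
120 = 3·35 + 15
35 = 2·15 + 5
15 = 3·5 + 0
gcd(2885, 20590) = 5.
Express as a combination:
5 = 35 − 2·15
5 = −2·120 + 7·35
5 = 7·395 − 23·120
5 = −23·2885 + 168·395
5 = 168·20590 − 1199·2885
So 5 = (168)·20590 + (-1199)·2885.

5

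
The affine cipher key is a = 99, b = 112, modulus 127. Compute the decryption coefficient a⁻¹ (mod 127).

gcd(127, 99) by repeated division:
127 = 1*99 + 28
99 = 3*28 + 15
28 = 1*15 + 13
15 = 1*13 + 2
13 = 6*2 + 1
2 = 2*1 + 0
The gcd is 1. Working backward:
1 = 13 − 6·2
1 = −6·15 + 7·13
1 = 7·28 − 13·15
1 = −13·99 + 46·28
1 = 46·127 − 59·99
Thus 99·(-59) ≡ 1 (mod 127); reducing, -59 mod 127 = 68.

68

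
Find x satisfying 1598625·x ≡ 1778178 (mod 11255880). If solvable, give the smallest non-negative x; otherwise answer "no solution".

no solution

gcd(1598625, 11255880):
11255880 = 7·1598625 + 65505
1598625 = 24·65505 + 26505
65505 = 2·26505 + 12495
26505 = 2·12495 + 1515
12495 = 8·1515 + 375
1515 = 4·375 + 15
375 = 25·15 + 0
gcd = 15, but 15 ∤ 1778178, so the congruence has no solution.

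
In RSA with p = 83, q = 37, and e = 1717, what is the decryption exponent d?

1525

φ(n) = (p−1)(q−1) = 82·36 = 2952.
Need d with 1717·d ≡ 1 (mod 2952). Apply the extended Euclidean algorithm:
2952 = 1*1717 + 1235
1717 = 1*1235 + 482
1235 = 2*482 + 271
482 = 1*271 + 211
271 = 1*211 + 60
211 = 3*60 + 31
60 = 1*31 + 29
31 = 1*29 + 2
29 = 14*2 + 1
2 = 2*1 + 0
Back-substitute:
1 = 29 − 14·2
1 = −14·31 + 15·29
1 = 15·60 − 29·31
1 = −29·211 + 102·60
1 = 102·271 − 131·211
1 = −131·482 + 233·271
1 = 233·1235 − 597·482
1 = −597·1717 + 830·1235
1 = 830·2952 − 1427·1717
So 1717·(-1427) ≡ 1 (mod 2952), hence d ≡ -1427 ≡ 1525 (mod 2952).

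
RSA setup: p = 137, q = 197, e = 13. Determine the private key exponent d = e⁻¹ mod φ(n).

φ(n) = (p−1)(q−1) = 136·196 = 26656.
Need d with 13·d ≡ 1 (mod 26656). Apply the extended Euclidean algorithm:
26656 = 2050·13 + 6
13 = 2·6 + 1
6 = 6·1 + 0
Back-substitute:
1 = 13 − 2·6
1 = −2·26656 + 4101·13
So 13·4101 ≡ 1 (mod 26656), hence d = 4101.

4101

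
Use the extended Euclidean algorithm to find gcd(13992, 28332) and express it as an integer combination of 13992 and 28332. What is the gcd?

Apply Euclid's algorithm to 28332 and 13992:
28332 = 2×13992 + 348
13992 = 40×348 + 72
348 = 4×72 + 60
72 = 1×60 + 12
60 = 5×12 + 0
gcd(13992, 28332) = 12.
Working backward:
12 = 72 − 60
12 = −348 + 5·72
12 = 5·13992 − 201·348
12 = −201·28332 + 407·13992
So 12 = (-201)·28332 + (407)·13992.

12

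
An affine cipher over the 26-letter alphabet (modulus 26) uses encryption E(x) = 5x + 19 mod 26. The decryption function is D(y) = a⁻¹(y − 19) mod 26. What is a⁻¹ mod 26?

21

Apply the Euclidean algorithm to 26 and 5:
26 = 5·5 + 1
5 = 5·1 + 0
Since gcd(5, 26) = 1, back-substitute to write 1 as a combination:
1 = 26 − 5·5
So 5·(-5) ≡ 1 (mod 26), and -5 ≡ 21 (mod 26).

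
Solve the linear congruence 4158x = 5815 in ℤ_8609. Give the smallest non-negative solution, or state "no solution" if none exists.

3780

First find gcd(4158, 8609):
8609 = 2×4158 + 293
4158 = 14×293 + 56
293 = 5×56 + 13
56 = 4×13 + 4
13 = 3×4 + 1
4 = 4×1 + 0
gcd = 1, so a unique solution mod 8609 exists.
Back-substitute for the Bézout coefficients:
1 = 13 − 3·4
1 = −3·56 + 13·13
1 = 13·293 − 68·56
1 = −68·4158 + 965·293
1 = 965·8609 − 1998·4158
So 4158·(-1998) ≡ 1 (mod 8609), giving 4158⁻¹ ≡ 6611.
x ≡ 4158⁻¹·5815 ≡ 6611·5815 ≡ 3780 (mod 8609).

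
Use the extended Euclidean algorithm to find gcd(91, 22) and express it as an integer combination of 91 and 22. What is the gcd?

Repeated division:
91 = 4·22 + 3
22 = 7·3 + 1
3 = 3·1 + 0
gcd(91, 22) = 1.
Express as a combination:
1 = 22 − 7·3
1 = −7·91 + 29·22
So 1 = (-7)·91 + (29)·22.

1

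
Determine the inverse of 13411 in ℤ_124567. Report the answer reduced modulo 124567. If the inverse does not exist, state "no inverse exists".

Apply the Euclidean algorithm to 124567 and 13411:
124567 = 9·13411 + 3868
13411 = 3·3868 + 1807
3868 = 2·1807 + 254
1807 = 7·254 + 29
254 = 8·29 + 22
29 = 1·22 + 7
22 = 3·7 + 1
7 = 7·1 + 0
gcd = 1, so the inverse exists. Back-substitute:
1 = 22 − 3·7
1 = −3·29 + 4·22
1 = 4·254 − 35·29
1 = −35·1807 + 249·254
1 = 249·3868 − 533·1807
1 = −533·13411 + 1848·3868
1 = 1848·124567 − 17165·13411
So 13411·(-17165) ≡ 1 (mod 124567), and -17165 ≡ 107402 (mod 124567).

107402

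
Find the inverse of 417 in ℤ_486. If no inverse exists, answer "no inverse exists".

Compute gcd(417, 486):
486 = 1*417 + 69
417 = 6*69 + 3
69 = 23*3 + 0
The gcd is 3, not 1, hence no inverse exists.

no inverse exists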